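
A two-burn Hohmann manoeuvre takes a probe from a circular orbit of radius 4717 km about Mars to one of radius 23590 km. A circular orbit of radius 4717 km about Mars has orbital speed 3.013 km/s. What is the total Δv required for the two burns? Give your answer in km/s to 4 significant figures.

From the circular-orbit relation v² = μ/r at r = 4717 km: μ = v²r = (3.013)² × 4717 = 42821.7 km³/s².
Transfer-ellipse semi-major axis a_t = (r₁ + r₂)/2 = (4717 + 23590)/2 = 14153.5 km.
Circular speed at r₁: v₁ = √(μ/r₁) = √(42821.7/4717) = 3.0130 km/s.
Transfer-orbit speed at r₁ (vis-viva): v_p = √[μ(2/r₁ − 1/a_t)] = 3.8898 km/s.
First burn Δv₁ = |v_p − v₁| = 0.8768 km/s.
At r₂, v₂ = √(μ/r₂) = 1.3473 km/s.
Transfer-orbit speed at r₂: v_a = √[μ(2/r₂ − 1/a_t)] = 0.77780 km/s.
Second burn Δv₂ = |v₂ − v_a| = 0.5695 km/s.
Δv = Δv₁ + Δv₂ = 0.8768 + 0.5695 = 1.446 km/s.

Δv = 1.446 km/s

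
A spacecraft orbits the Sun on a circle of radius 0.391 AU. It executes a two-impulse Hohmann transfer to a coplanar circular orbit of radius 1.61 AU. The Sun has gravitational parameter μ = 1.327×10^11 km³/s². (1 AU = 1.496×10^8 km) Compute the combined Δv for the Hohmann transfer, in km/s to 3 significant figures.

In km: r₁ = 0.391 × 1.496×10^8 = 5.84936×10^7 km; r₂ = 1.61 × 1.496×10^8 = 2.40856×10^8 km.
Semi-major axis of the transfer orbit: a_t = (5.84936×10^7 + 2.40856×10^8)/2 = 1.496748×10^8 km.
Circular speed at r₁: v₁ = √(μ/r₁) = √(1.327×10^11/5.84936×10^7) = 47.63 km/s.
On the transfer ellipse at r₁, vis-viva gives v_p = √[μ(2/r₁ − 1/a_t)] = 60.42 km/s.
First burn Δv₁ = |v_p − v₁| = 12.79 km/s.
Circular speed at r₂: v₂ = √(μ/r₂) = 23.4724 km/s.
Transfer-orbit speed at r₂: v_a = √[μ(2/r₂ − 1/a_t)] = 14.6736 km/s.
Second burn Δv₂ = |v₂ − v_a| = 8.799 km/s.
Total Δv = Δv₁ + Δv₂ = 21.59 km/s.

Δv = 21.6 km/s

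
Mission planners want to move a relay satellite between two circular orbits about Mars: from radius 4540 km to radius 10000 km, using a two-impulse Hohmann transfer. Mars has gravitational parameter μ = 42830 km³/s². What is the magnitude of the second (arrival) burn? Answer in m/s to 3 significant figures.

Δv₂ = 434 m/s

Semi-major axis of the transfer orbit: a_t = (4540 + 10000)/2 = 7270 km.
Circular speed at r = 10000 km: v_c = √(μ/r) = 2.0695 km/s.
Transfer-orbit speed at the same r (vis-viva, a = a_t): v_t = √[μ(2/r − 1/a_t)] = 1.6354 km/s.
Δv₂ = |v_t − v_c| = |1.6354 − 2.0695| = 0.4341 km/s.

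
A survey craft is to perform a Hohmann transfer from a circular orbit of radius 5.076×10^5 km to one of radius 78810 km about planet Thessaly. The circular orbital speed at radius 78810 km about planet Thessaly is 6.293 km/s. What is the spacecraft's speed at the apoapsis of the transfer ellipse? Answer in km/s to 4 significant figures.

v = 1.286 km/s

From the circular-orbit relation v² = μ/r at r = 78810 km: μ = v²r = (6.293)² × 78810 = 3.12102×10^6 km³/s².
Transfer-ellipse semi-major axis a_t = (r₁ + r₂)/2 = (5.076×10^5 + 78810)/2 = 2.93205×10^5 km.
At apoapsis, r = 5.076×10^5 km.
Vis-viva: v = √[μ(2/r − 1/a_t)] = √[3.12102×10^6 × (2/5.076×10^5 − 1/2.93205×10^5)] = 1.286 km/s.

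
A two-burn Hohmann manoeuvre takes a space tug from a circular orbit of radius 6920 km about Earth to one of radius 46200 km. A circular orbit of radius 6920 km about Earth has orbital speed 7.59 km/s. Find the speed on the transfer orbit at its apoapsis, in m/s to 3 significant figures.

From the circular-orbit relation v² = μ/r at r = 6920 km: μ = v²r = (7.59)² × 6920 = 3.98648×10^5 km³/s².
Semi-major axis of the transfer orbit: a_t = (6920 + 46200)/2 = 26560 km.
The apoapsis of the transfer ellipse is at r = 46200 km.
Vis-viva: v = √[μ(2/r − 1/a_t)] = √[3.98648×10^5 × (2/46200 − 1/26560)] = 1.499 km/s.

v = 1500 m/s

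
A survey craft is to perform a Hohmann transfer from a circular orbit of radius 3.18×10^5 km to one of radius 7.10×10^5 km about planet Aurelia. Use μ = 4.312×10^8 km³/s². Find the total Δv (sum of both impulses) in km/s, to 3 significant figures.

The Hohmann ellipse has a_t = (r₁ + r₂)/2 = 5.140×10^5 km.
At r₁ the circular-orbit speed is v₁ = √(μ/r₁) = 36.82356 km/s.
Transfer-orbit speed at r₁ (vis-viva): v_p = √[μ(2/r₁ − 1/a_t)] = 43.27862 km/s.
First burn Δv₁ = |v_p − v₁| = 6.4551 km/s.
At r₂, v₂ = √(μ/r₂) = 24.64 km/s.
Transfer-orbit speed at r₂: v_a = √[μ(2/r₂ − 1/a_t)] = 19.38 km/s.
Second burn Δv₂ = |v₂ − v_a| = 5.2600 km/s.
Total Δv = Δv₁ + Δv₂ = 11.72 km/s.

Δv = 11.7 km/s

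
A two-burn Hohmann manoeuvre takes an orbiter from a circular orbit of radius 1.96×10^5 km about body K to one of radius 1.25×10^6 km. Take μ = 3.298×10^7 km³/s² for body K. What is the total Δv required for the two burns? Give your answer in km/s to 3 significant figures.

Δv = 6.55 km/s

Transfer-ellipse semi-major axis a_t = (r₁ + r₂)/2 = (1.960×10^5 + 1.250×10^6)/2 = 7.230×10^5 km.
At r₁ the circular-orbit speed is v₁ = √(μ/r₁) = 12.97171 km/s.
On the transfer ellipse at r₁, vis-viva gives v_p = √[μ(2/r₁ − 1/a_t)] = 17.05623 km/s.
First burn Δv₁ = |v_p − v₁| = 4.085 km/s.
Circular speed at r₂: v₂ = √(μ/r₂) = 5.1365 km/s.
Transfer-orbit speed at r₂: v_a = √[μ(2/r₂ − 1/a_t)] = 2.6744 km/s.
Second burn Δv₂ = |v₂ − v_a| = 2.462 km/s.
Total Δv = Δv₁ + Δv₂ = 6.547 km/s.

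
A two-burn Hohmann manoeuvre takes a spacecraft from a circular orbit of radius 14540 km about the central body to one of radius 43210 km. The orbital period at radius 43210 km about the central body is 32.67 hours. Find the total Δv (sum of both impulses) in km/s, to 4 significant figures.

From Kepler's third law T² = 4π²r³/μ at r = 43210 km, T = 32.67 hours = 32.67 × 3600 s = 1.17612×10^5 s: μ = 4π²r³/T² = 2.30255×10^5 km³/s².
Semi-major axis of the transfer orbit: a_t = (14540 + 43210)/2 = 28875 km.
At r₁ the circular-orbit speed is v₁ = √(μ/r₁) = 3.9794 km/s.
Transfer-orbit speed at r₁ (v² = μ(2/r − 1/a)): v_p = √[μ(2/r₁ − 1/a_t)] = 4.8680 km/s.
First burn Δv₁ = |v_p − v₁| = 0.8886 km/s.
At r₂, v₂ = √(μ/r₂) = 2.3084 km/s.
Transfer-orbit speed at r₂: v_a = √[μ(2/r₂ − 1/a_t)] = 1.6381 km/s.
Second burn Δv₂ = |v₂ − v_a| = 0.6703 km/s.
Δv = Δv₁ + Δv₂ = 0.8886 + 0.6703 = 1.559 km/s.

Δv = 1.559 km/s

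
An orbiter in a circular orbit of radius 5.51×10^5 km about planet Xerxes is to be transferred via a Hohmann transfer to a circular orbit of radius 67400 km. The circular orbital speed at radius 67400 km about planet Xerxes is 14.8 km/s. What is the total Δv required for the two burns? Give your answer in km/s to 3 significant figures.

From the circular-orbit relation v² = μ/r at r = 67400 km: μ = v²r = (14.8)² × 67400 = 1.47633×10^7 km³/s².
Transfer-ellipse semi-major axis a_t = (r₁ + r₂)/2 = (5.510×10^5 + 67400)/2 = 3.092×10^5 km.
Circular speed at r₁: v₁ = √(μ/r₁) = √(1.47633×10^7/5.510×10^5) = 5.17626 km/s.
On the transfer ellipse at r₁, vis-viva equation gives v_a = √[μ(2/r₁ − 1/a_t)] = 2.41672 km/s.
First burn Δv₁ = |v_a − v₁| = 2.7595 km/s.
At r₂, v₂ = √(μ/r₂) = 14.8000 km/s.
Transfer-orbit speed at r₂: v_p = √[μ(2/r₂ − 1/a_t)] = 19.7569 km/s.
Second burn Δv₂ = |v₂ − v_p| = 4.9569 km/s.
Total Δv = Δv₁ + Δv₂ = 7.716 km/s.

Δv = 7.72 km/s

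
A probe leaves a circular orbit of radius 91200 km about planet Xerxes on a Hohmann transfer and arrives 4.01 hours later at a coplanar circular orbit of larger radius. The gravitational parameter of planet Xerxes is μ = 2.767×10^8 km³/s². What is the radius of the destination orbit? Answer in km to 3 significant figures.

Transfer time t = 4.01 hours = 14436 s, and t = π√(a_t³/μ).
So a_t = (μ t²/π²)^(1/3) = (2.767×10^8 × (14436)² / π²)^(1/3) = 1.8011×10^5 km.
Since a_t = (r₁ + r₂)/2, r₂ = 2a_t − r₁ = 2×1.8011×10^5 − 91200 = 2.6902×10^5 km.

r₂ = 2.69×10^5 km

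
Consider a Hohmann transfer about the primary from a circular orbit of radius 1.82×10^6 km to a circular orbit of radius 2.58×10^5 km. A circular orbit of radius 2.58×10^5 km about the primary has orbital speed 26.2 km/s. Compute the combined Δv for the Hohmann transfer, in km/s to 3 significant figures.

Δv = 13.4 km/s

From the circular-orbit relation v² = μ/r at r = 2.58×10^5 km: μ = v²r = (26.2)² × 2.58×10^5 = 1.77102×10^8 km³/s².
Transfer-ellipse semi-major axis a_t = (r₁ + r₂)/2 = (1.820×10^6 + 2.580×10^5)/2 = 1.039×10^6 km.
At r₁ the circular-orbit speed is v₁ = √(μ/r₁) = 9.8645 km/s.
Transfer-orbit speed at r₁ (vis-viva equation): v_a = √[μ(2/r₁ − 1/a_t)] = 4.9156 km/s.
First burn Δv₁ = |v_a − v₁| = 4.9489 km/s.
Circular speed at r₂: v₂ = √(μ/r₂) = 26.200 km/s.
Transfer-orbit speed at r₂: v_p = √[μ(2/r₂ − 1/a_t)] = 34.676 km/s.
Second burn Δv₂ = |v₂ − v_p| = 8.4760 km/s.
Total Δv = Δv₁ + Δv₂ = 13.42 km/s.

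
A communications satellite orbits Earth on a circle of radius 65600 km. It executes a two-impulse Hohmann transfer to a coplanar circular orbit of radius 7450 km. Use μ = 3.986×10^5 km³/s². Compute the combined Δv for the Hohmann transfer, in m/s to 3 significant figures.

Δv = 3840 m/s

The Hohmann ellipse has a_t = (r₁ + r₂)/2 = 36525 km.
Circular speed at r₁: v₁ = √(μ/r₁) = √(3.986×10^5/65600) = 2.465 km/s.
Transfer-orbit speed at r₁ (v² = μ(2/r − 1/a)): v_a = √[μ(2/r₁ − 1/a_t)] = 1.113 km/s.
First burn Δv₁ = |v_a − v₁| = 1.352 km/s.
Circular speed at r₂: v₂ = √(μ/r₂) = 7.315 km/s.
Transfer-orbit speed at r₂: v_p = √[μ(2/r₂ − 1/a_t)] = 9.803 km/s.
Second burn Δv₂ = |v₂ − v_p| = 2.488 km/s.
Total Δv = Δv₁ + Δv₂ = 3.840 km/s.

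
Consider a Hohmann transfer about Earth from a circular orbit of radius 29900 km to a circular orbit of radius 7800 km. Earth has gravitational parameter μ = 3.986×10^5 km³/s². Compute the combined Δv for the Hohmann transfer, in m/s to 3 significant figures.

Δv = 3160 m/s

Semi-major axis of the transfer orbit: a_t = (29900 + 7800)/2 = 18850 km.
At r₁ the circular-orbit speed is v₁ = √(μ/r₁) = 3.651 km/s.
Transfer-orbit speed at r₁ (vis-viva): v_a = √[μ(2/r₁ − 1/a_t)] = 2.349 km/s.
First burn Δv₁ = |v_a − v₁| = 1.302 km/s.
Circular speed at r₂: v₂ = √(μ/r₂) = 7.1486 km/s.
Transfer-orbit speed at r₂: v_p = √[μ(2/r₂ − 1/a_t)] = 9.0033 km/s.
Second burn Δv₂ = |v₂ − v_p| = 1.855 km/s.
Total Δv = Δv₁ + Δv₂ = 3.157 km/s.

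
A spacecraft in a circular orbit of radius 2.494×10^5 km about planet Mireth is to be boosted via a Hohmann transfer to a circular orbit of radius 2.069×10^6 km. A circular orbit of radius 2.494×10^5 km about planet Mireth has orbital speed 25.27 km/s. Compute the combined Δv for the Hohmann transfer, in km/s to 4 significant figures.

Δv = 13.19 km/s

From the circular-orbit relation v² = μ/r at r = 2.494×10^5 km: μ = v²r = (25.27)² × 2.494×10^5 = 1.59260×10^8 km³/s².
Transfer-ellipse semi-major axis a_t = (r₁ + r₂)/2 = (2.494×10^5 + 2.069×10^6)/2 = 1.1592×10^6 km.
At r₁ the circular-orbit speed is v₁ = √(μ/r₁) = 25.27 km/s.
Transfer-orbit speed at r₁ (vis-viva equation): v_p = √[μ(2/r₁ − 1/a_t)] = 33.76 km/s.
First burn Δv₁ = |v_p − v₁| = 8.490 km/s.
At r₂, v₂ = √(μ/r₂) = 8.774 km/s.
Transfer-orbit speed at r₂: v_a = √[μ(2/r₂ − 1/a_t)] = 4.070 km/s.
Second burn Δv₂ = |v₂ − v_a| = 4.704 km/s.
Δv = Δv₁ + Δv₂ = 8.490 + 4.704 = 13.19 km/s.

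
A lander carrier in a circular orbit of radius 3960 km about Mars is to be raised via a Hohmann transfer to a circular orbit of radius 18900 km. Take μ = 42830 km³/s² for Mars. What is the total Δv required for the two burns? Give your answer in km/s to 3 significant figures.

Transfer-ellipse semi-major axis a_t = (r₁ + r₂)/2 = (3960 + 18900)/2 = 11430 km.
At r₁ the circular-orbit speed is v₁ = √(μ/r₁) = 3.28872 km/s.
Transfer-orbit speed at r₁ (vis-viva equation): v_p = √[μ(2/r₁ − 1/a_t)] = 4.22897 km/s.
First burn Δv₁ = |v_p − v₁| = 0.94025 km/s.
At r₂, v₂ = √(μ/r₂) = 1.50537 km/s.
Transfer-orbit speed at r₂: v_a = √[μ(2/r₂ − 1/a_t)] = 0.886069 km/s.
Second burn Δv₂ = |v₂ − v_a| = 0.61930 km/s.
Total Δv = Δv₁ + Δv₂ = 1.560 km/s.

Δv = 1.56 km/s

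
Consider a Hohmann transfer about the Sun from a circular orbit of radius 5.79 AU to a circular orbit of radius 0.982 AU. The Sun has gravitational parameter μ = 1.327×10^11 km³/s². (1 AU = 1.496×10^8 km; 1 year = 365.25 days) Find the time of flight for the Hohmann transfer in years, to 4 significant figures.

t = 3.116 years

In km: r₁ = 5.79 × 1.496×10^8 = 8.66184×10^8 km; r₂ = 0.982 × 1.496×10^8 = 1.469072×10^8 km.
Transfer-ellipse semi-major axis a_t = (r₁ + r₂)/2 = (8.66184×10^8 + 1.469072×10^8)/2 = 5.065456×10^8 km.
Half the transfer-orbit period gives t = π√(a_t³/μ) = 9.832×10^7 s.
Converting: 9.832×10^7 s ÷ 3.15576×10^7 s/year (365.25 × 86400) = 3.116 years.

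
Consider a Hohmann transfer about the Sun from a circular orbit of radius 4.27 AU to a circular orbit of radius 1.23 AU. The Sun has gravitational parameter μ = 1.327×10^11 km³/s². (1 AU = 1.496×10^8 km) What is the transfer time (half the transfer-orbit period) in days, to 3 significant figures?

In km: r₁ = 4.27 × 1.496×10^8 = 6.38792×10^8 km; r₂ = 1.23 × 1.496×10^8 = 1.84008×10^8 km.
The Hohmann ellipse has a_t = (r₁ + r₂)/2 = 4.114×10^8 km.
Transfer time t = π√(a_t³/μ) = π√((4.114×10^8)³ / 1.327×10^11) = 7.196×10^7 s.
Converting: 7.196×10^7 s ÷ 86400 s/day = 833 days.

t = 833 days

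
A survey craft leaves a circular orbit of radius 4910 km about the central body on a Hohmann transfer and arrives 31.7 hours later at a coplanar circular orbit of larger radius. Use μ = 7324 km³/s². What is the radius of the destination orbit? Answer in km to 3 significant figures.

r₂ = 37700 km

Transfer time t = 31.7 hours = 1.1412×10^5 s, and t = π√(a_t³/μ).
So a_t = (μ t²/π²)^(1/3) = (7324 × (1.1412×10^5)² / π²)^(1/3) = 21301 km.
Since a_t = (r₁ + r₂)/2, r₂ = 2a_t − r₁ = 2×21301 − 4910 = 37692 km.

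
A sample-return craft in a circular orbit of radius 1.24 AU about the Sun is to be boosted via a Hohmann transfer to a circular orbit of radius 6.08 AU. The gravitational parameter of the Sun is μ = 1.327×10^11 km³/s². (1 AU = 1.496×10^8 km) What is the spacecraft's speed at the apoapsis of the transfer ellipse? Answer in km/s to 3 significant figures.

v = 7.03 km/s

In km: r₁ = 1.24 × 1.496×10^8 = 1.85504×10^8 km; r₂ = 6.08 × 1.496×10^8 = 9.09568×10^8 km.
Transfer-ellipse semi-major axis a_t = (r₁ + r₂)/2 = (1.85504×10^8 + 9.09568×10^8)/2 = 5.47536×10^8 km.
The apoapsis of the transfer ellipse is at r = 9.09568×10^8 km.
From the vis-viva equation, v = √[μ(2/r − 1/a_t)] = 7.031 km/s.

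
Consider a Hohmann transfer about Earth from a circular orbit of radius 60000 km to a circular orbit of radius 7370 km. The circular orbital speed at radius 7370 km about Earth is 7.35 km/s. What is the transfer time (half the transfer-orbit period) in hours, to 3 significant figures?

t = 8.55 hours

From the circular-orbit relation v² = μ/r at r = 7370 km: μ = v²r = (7.35)² × 7370 = 3.98146×10^5 km³/s².
Transfer-ellipse semi-major axis a_t = (r₁ + r₂)/2 = (60000 + 7370)/2 = 33685 km.
By Kepler's third law the transfer-orbit period is T = 2π√(a_t³/μ), so t = T/2 = 30780 s.
Converting: 30780 s ÷ 3600 s/hour = 8.55 hours.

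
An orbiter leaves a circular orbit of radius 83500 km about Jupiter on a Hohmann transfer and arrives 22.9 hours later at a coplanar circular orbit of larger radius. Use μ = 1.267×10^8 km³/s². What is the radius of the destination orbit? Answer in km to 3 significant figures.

Transfer time t = 22.9 hours = 82440 s, and t = π√(a_t³/μ).
So a_t = (μ t²/π²)^(1/3) = (1.267×10^8 × (82440)² / π²)^(1/3) = 4.4352×10^5 km.
Since a_t = (r₁ + r₂)/2, r₂ = 2a_t − r₁ = 2×4.4352×10^5 − 83500 = 8.0354×10^5 km.

r₂ = 8.04×10^5 km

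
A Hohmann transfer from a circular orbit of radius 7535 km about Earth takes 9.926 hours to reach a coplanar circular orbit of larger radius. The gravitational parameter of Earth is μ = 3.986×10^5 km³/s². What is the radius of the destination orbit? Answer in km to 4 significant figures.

r₂ = 66910 km

Transfer time t = 9.926 hours = 35733.6 s, and t = π√(a_t³/μ).
So a_t = (μ t²/π²)^(1/3) = (3.986×10^5 × (35733.6)² / π²)^(1/3) = 37222 km.
Since a_t = (r₁ + r₂)/2, r₂ = 2a_t − r₁ = 2×37222 − 7535 = 66909 km.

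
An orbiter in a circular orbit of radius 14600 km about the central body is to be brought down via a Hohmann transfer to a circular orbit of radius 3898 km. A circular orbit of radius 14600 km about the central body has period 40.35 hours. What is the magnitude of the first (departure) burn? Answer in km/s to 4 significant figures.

Δv₁ = 0.2215 km/s

From Kepler's third law T² = 4π²r³/μ at r = 14600 km, T = 40.35 hours = 40.35 × 3600 s = 1.4526×10^5 s: μ = 4π²r³/T² = 5822.72 km³/s².
Transfer-ellipse semi-major axis a_t = (r₁ + r₂)/2 = (14600 + 3898)/2 = 9249 km.
Circular speed at r = 14600 km: v_c = √(μ/r) = 0.6315 km/s.
Vis-viva on the transfer ellipse at r = 14600 km gives v_t = √[μ(2/r − 1/a_t)] = 0.4100 km/s.
Δv₁ = |v_t − v_c| = |0.4100 − 0.6315| = 0.2215 km/s.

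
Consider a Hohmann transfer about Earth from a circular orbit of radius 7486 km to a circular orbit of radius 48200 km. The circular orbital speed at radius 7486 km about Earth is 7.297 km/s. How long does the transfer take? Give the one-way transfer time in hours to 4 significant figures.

t = 6.422 hours

From the circular-orbit relation v² = μ/r at r = 7486 km: μ = v²r = (7.297)² × 7486 = 3.98601×10^5 km³/s².
The Hohmann ellipse has a_t = (r₁ + r₂)/2 = 27843 km.
By Kepler's third law the transfer-orbit period is T = 2π√(a_t³/μ), so t = T/2 = 23120 s.
Converting: 23120 s ÷ 3600 s/hour = 6.422 hours.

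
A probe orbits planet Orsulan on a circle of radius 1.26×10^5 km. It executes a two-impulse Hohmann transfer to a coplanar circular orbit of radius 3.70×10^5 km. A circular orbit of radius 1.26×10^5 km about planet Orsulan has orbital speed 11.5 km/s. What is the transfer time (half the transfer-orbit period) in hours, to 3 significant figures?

From the circular-orbit relation v² = μ/r at r = 1.26×10^5 km: μ = v²r = (11.5)² × 1.26×10^5 = 1.66635×10^7 km³/s².
Semi-major axis of the transfer orbit: a_t = (1.260×10^5 + 3.700×10^5)/2 = 2.480×10^5 km.
Transfer time t = π√(a_t³/μ) = π√((2.480×10^5)³ / 1.66635×10^7) = 95050 s.
Converting: 95050 s ÷ 3600 s/hour = 26.4 hours.

t = 26.4 hours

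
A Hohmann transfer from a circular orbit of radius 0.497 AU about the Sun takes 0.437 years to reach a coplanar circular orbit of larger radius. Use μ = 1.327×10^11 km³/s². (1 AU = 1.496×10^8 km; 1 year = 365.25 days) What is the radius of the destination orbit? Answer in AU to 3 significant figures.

r₂ = 1.33 AU

In km: r₁ = 0.497 × 1.496×10^8 = 7.43512×10^7 km.
Transfer time t = 0.437 years × 365.25 × 86400 s = 1.37906712×10^7 s, and t = π√(a_t³/μ).
So a_t = (μ t²/π²)^(1/3) = (1.327×10^11 × (1.37906712×10^7)² / π²)^(1/3) = 1.3675×10^8 km.
Since a_t = (r₁ + r₂)/2, r₂ = 2a_t − r₁ = 2×1.3675×10^8 − 7.43512×10^7 = 1.991488×10^8 km.
In AU: r₂ = 1.991488×10^8 / 1.496×10^8 = 1.33 AU.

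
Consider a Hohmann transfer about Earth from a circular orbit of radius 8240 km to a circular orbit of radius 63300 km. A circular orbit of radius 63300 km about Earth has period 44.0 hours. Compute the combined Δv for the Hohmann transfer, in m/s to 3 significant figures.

From Kepler's third law T² = 4π²r³/μ at r = 63300 km, T = 44.0 hours = 44.0 × 3600 s = 1.584×10^5 s: μ = 4π²r³/T² = 3.99081×10^5 km³/s².
Transfer-ellipse semi-major axis a_t = (r₁ + r₂)/2 = (8240 + 63300)/2 = 35770 km.
Circular speed at r₁: v₁ = √(μ/r₁) = √(3.99081×10^5/8240) = 6.9593 km/s.
Transfer-orbit speed at r₁ (v² = μ(2/r − 1/a)): v_p = √[μ(2/r₁ − 1/a_t)] = 9.2578 km/s.
First burn Δv₁ = |v_p − v₁| = 2.2985 km/s.
Circular speed at r₂: v₂ = √(μ/r₂) = 2.5109 km/s.
Transfer-orbit speed at r₂: v_a = √[μ(2/r₂ − 1/a_t)] = 1.2051 km/s.
Second burn Δv₂ = |v₂ − v_a| = 1.3058 km/s.
Δv = Δv₁ + Δv₂ = 2.2985 + 1.3058 = 3.604 km/s.

Δv = 3600 m/s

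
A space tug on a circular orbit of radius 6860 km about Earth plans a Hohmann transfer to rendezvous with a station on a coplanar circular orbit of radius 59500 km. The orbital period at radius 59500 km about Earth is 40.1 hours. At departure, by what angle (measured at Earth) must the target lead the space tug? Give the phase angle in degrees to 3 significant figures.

From Kepler's third law T² = 4π²r³/μ at r = 59500 km, T = 40.1 hours = 40.1 × 3600 s = 1.4436×10^5 s: μ = 4π²r³/T² = 3.99040×10^5 km³/s².
Transfer-ellipse semi-major axis a_t = (r₁ + r₂)/2 = (6860 + 59500)/2 = 33180 km.
The half-period of the transfer ellipse is t = π√(a_t³/μ) = 30058 s.
Target angular speed ω₂ = √(μ/r₂³) = 4.3524×10^-5 rad/s.
Angle swept by the target during transfer: ω₂·t = 1.30824 rad = 74.96°.
The space tug traverses 180° on the transfer ellipse, so the target must lead by 180° − 74.96° = 105°.

φ = 105°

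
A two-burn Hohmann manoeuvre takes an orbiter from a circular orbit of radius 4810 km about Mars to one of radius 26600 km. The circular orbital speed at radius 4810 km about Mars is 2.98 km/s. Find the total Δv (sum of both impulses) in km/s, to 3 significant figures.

Δv = 1.46 km/s

From the circular-orbit relation v² = μ/r at r = 4810 km: μ = v²r = (2.98)² × 4810 = 42714.7 km³/s².
Semi-major axis of the transfer orbit: a_t = (4810 + 26600)/2 = 15705 km.
At r₁ the circular-orbit speed is v₁ = √(μ/r₁) = 2.9800 km/s.
On the transfer ellipse at r₁, vis-viva equation gives v_p = √[μ(2/r₁ − 1/a_t)] = 3.8783 km/s.
First burn Δv₁ = |v_p − v₁| = 0.8983 km/s.
At r₂, v₂ = √(μ/r₂) = 1.2672 km/s.
Transfer-orbit speed at r₂: v_a = √[μ(2/r₂ − 1/a_t)] = 0.70130 km/s.
Second burn Δv₂ = |v₂ − v_a| = 0.5659 km/s.
Total Δv = Δv₁ + Δv₂ = 1.464 km/s.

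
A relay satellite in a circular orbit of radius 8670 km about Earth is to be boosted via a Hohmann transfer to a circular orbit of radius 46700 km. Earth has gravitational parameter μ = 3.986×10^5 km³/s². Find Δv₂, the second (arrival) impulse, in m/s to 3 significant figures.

Δv₂ = 1290 m/s

Transfer-ellipse semi-major axis a_t = (r₁ + r₂)/2 = (8670 + 46700)/2 = 27685 km.
On the circular orbit at r = 46700 km, v_c = √(μ/r) = 2.922 km/s.
Transfer-orbit speed at the same r (vis-viva, a = a_t): v_t = √[μ(2/r − 1/a_t)] = 1.635 km/s.
Δv₂ = |v_t − v_c| = |1.635 − 2.922| = 1.287 km/s.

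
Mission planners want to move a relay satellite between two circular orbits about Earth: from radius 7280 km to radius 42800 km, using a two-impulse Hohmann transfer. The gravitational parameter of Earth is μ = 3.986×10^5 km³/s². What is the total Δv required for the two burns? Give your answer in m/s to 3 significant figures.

Δv = 3680 m/s

The Hohmann ellipse has a_t = (r₁ + r₂)/2 = 25040 km.
At r₁ the circular-orbit speed is v₁ = √(μ/r₁) = 7.39951 km/s.
On the transfer ellipse at r₁, vis-viva equation gives v_p = √[μ(2/r₁ − 1/a_t)] = 9.67404 km/s.
First burn Δv₁ = |v_p − v₁| = 2.275 km/s.
Circular speed at r₂: v₂ = √(μ/r₂) = 3.0517 km/s.
Transfer-orbit speed at r₂: v_a = √[μ(2/r₂ − 1/a_t)] = 1.6455 km/s.
Second burn Δv₂ = |v₂ − v_a| = 1.406 km/s.
Δv = Δv₁ + Δv₂ = 2.275 + 1.406 = 3.681 km/s.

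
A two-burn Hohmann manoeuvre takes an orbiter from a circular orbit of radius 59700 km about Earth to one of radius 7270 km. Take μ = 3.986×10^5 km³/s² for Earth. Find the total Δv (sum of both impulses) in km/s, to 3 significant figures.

Δv = 3.86 km/s

Transfer-ellipse semi-major axis a_t = (r₁ + r₂)/2 = (59700 + 7270)/2 = 33485 km.
At r₁ the circular-orbit speed is v₁ = √(μ/r₁) = 2.584 km/s.
On the transfer ellipse at r₁, vis-viva equation gives v_a = √[μ(2/r₁ − 1/a_t)] = 1.204 km/s.
First burn Δv₁ = |v_a − v₁| = 1.380 km/s.
Circular speed at r₂: v₂ = √(μ/r₂) = 7.405 km/s.
Transfer-orbit speed at r₂: v_p = √[μ(2/r₂ − 1/a_t)] = 9.887 km/s.
Second burn Δv₂ = |v₂ − v_p| = 2.482 km/s.
Total Δv = Δv₁ + Δv₂ = 3.862 km/s.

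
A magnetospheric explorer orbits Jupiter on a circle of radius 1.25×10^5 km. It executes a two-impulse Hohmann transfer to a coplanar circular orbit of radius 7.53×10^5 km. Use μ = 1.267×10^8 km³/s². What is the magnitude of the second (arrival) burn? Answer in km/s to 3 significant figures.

Δv₂ = 6.05 km/s

Semi-major axis of the transfer orbit: a_t = (1.250×10^5 + 7.530×10^5)/2 = 4.390×10^5 km.
Circular speed at r = 7.530×10^5 km: v_c = √(μ/r) = 12.972 km/s.
Vis-viva on the transfer ellipse at r = 7.530×10^5 km gives v_t = √[μ(2/r − 1/a_t)] = 6.9217 km/s.
Δv₂ = |v_t − v_c| = |6.9217 − 12.972| = 6.050 km/s.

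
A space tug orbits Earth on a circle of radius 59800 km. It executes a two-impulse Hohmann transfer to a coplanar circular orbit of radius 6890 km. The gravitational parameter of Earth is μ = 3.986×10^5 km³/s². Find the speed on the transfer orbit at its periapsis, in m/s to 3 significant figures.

Semi-major axis of the transfer orbit: a_t = (59800 + 6890)/2 = 33345 km.
At periapsis, r = 6890 km.
Vis-viva: v = √[μ(2/r − 1/a_t)] = √[3.986×10^5 × (2/6890 − 1/33345)] = 10.19 km/s.

v = 10200 m/s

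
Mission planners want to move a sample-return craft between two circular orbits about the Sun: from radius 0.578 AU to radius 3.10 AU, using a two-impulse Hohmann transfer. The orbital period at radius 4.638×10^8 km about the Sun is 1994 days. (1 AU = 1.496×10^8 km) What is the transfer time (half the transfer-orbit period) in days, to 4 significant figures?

From Kepler's third law T² = 4π²r³/μ at r = 4.638×10^8 km, T = 1994 days = 1994 × 86400 s = 1.722816×10^8 s: μ = 4π²r³/T² = 1.32701×10^11 km³/s².
In km: r₁ = 0.578 × 1.496×10^8 = 8.64688×10^7 km; r₂ = 3.10 × 1.496×10^8 = 4.6376×10^8 km.
Semi-major axis of the transfer orbit: a_t = (8.64688×10^7 + 4.6376×10^8)/2 = 2.751144×10^8 km.
By Kepler's third law the transfer-orbit period is T = 2π√(a_t³/μ), so t = T/2 = 3.9353×10^7 s.
Converting: 3.9353×10^7 s ÷ 86400 s/day = 455.5 days.

t = 455.5 days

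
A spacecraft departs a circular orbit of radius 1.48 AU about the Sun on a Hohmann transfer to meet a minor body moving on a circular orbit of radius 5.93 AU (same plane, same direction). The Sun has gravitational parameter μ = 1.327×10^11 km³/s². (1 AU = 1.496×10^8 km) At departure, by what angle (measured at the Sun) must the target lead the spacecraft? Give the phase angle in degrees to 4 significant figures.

In km: r₁ = 1.48 × 1.496×10^8 = 2.21408×10^8 km; r₂ = 5.93 × 1.496×10^8 = 8.87128×10^8 km.
The Hohmann ellipse has a_t = (r₁ + r₂)/2 = 5.54268×10^8 km.
The half-period of the transfer ellipse is t = π√(a_t³/μ) = 1.12537×10^8 s.
The target's mean motion on its circular orbit is ω₂ = √(μ/r₂³) = 1.37866×10^-8 rad/s.
Angle swept by the target during transfer: ω₂·t = 1.5515 rad = 88.89°.
The spacecraft traverses 180° on the transfer ellipse, so the target must lead by 180° − 88.89° = 91.11°.

φ = 91.11°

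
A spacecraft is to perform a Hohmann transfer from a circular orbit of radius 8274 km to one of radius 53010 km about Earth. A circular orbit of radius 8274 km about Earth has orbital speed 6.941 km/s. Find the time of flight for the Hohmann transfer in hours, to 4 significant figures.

From the circular-orbit relation v² = μ/r at r = 8274 km: μ = v²r = (6.941)² × 8274 = 3.98620×10^5 km³/s².
The Hohmann ellipse has a_t = (r₁ + r₂)/2 = 30642 km.
By Kepler's third law the transfer-orbit period is T = 2π√(a_t³/μ), so t = T/2 = 26690 s.
Converting: 26690 s ÷ 3600 s/hour = 7.414 hours.

t = 7.414 hours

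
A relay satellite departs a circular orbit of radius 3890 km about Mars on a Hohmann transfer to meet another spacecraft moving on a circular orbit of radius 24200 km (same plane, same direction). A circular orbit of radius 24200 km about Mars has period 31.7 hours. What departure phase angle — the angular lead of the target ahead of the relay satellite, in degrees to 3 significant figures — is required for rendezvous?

φ = 100°

From Kepler's third law T² = 4π²r³/μ at r = 24200 km, T = 31.7 hours = 31.7 × 3600 s = 1.1412×10^5 s: μ = 4π²r³/T² = 42961.8 km³/s².
The Hohmann ellipse has a_t = (r₁ + r₂)/2 = 14045 km.
Transfer time t = π√(a_t³/μ) = 25228.5 s.
Target angular speed ω₂ = √(μ/r₂³) = 5.50577×10^-5 rad/s.
Angle swept by the target during transfer: ω₂·t = 1.389023 rad = 79.59°.
The relay satellite traverses 180° on the transfer ellipse, so the target must lead by 180° − 79.59° = 100°.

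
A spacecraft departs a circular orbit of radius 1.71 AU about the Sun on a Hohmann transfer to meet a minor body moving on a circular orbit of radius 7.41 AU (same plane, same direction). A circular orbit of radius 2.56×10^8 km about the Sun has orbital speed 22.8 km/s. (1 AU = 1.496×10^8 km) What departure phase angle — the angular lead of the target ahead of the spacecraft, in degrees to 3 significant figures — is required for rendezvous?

From the circular-orbit relation v² = μ/r at r = 2.56×10^8 km: μ = v²r = (22.8)² × 2.56×10^8 = 1.33079×10^11 km³/s².
In km: r₁ = 1.71 × 1.496×10^8 = 2.55816×10^8 km; r₂ = 7.41 × 1.496×10^8 = 1.108536×10^9 km.
Transfer-ellipse semi-major axis a_t = (r₁ + r₂)/2 = (2.55816×10^8 + 1.108536×10^9)/2 = 6.82176×10^8 km.
The half-period of the transfer ellipse is t = π√(a_t³/μ) = 1.5344×10^8 s.
Target angular speed ω₂ = √(μ/r₂³) = 9.8839×10^-9 rad/s.
Angle swept by the target during transfer: ω₂·t = 1.5166 rad = 86.89°.
Arrival is 180° from departure on the ellipse, so φ = 180° − 86.89° = 93.1°.

φ = 93.1°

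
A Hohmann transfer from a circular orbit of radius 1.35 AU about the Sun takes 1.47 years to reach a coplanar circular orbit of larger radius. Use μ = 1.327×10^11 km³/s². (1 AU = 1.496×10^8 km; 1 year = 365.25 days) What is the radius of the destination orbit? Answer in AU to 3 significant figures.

In km: r₁ = 1.35 × 1.496×10^8 = 2.0196×10^8 km.
Transfer time t = 1.47 years × 365.25 × 86400 s = 4.6389672×10^7 s, and t = π√(a_t³/μ).
So a_t = (μ t²/π²)^(1/3) = (1.327×10^11 × (4.6389672×10^7)² / π²)^(1/3) = 3.0700×10^8 km.
Since a_t = (r₁ + r₂)/2, r₂ = 2a_t − r₁ = 2×3.0700×10^8 − 2.0196×10^8 = 4.1204×10^8 km.
In AU: r₂ = 4.1204×10^8 / 1.496×10^8 = 2.75 AU.

r₂ = 2.75 AU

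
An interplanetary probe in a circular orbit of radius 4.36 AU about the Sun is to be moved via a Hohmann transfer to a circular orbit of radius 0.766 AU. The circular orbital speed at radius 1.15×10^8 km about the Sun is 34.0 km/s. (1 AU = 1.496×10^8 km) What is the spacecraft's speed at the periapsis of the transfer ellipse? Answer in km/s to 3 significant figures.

v = 44.4 km/s

From the circular-orbit relation v² = μ/r at r = 1.15×10^8 km: μ = v²r = (34.0)² × 1.15×10^8 = 1.32940×10^11 km³/s².
In km: r₁ = 4.36 × 1.496×10^8 = 6.52256×10^8 km; r₂ = 0.766 × 1.496×10^8 = 1.145936×10^8 km.
Semi-major axis of the transfer orbit: a_t = (6.52256×10^8 + 1.145936×10^8)/2 = 3.834248×10^8 km.
At periapsis, r = 1.145936×10^8 km.
Applying v² = μ(2/r − 1/a_t): v = 44.42 km/s.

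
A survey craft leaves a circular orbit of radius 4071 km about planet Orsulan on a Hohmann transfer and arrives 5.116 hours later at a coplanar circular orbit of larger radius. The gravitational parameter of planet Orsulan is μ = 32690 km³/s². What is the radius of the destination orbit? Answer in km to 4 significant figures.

Transfer time t = 5.116 hours = 18417.6 s, and t = π√(a_t³/μ).
So a_t = (μ t²/π²)^(1/3) = (32690 × (18417.6)² / π²)^(1/3) = 10396 km.
Since a_t = (r₁ + r₂)/2, r₂ = 2a_t − r₁ = 2×10396 − 4071 = 16721 km.

r₂ = 16720 km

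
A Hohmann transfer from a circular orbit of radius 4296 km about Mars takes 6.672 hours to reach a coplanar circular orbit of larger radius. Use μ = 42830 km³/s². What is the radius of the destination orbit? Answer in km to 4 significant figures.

r₂ = 22860 km

Transfer time t = 6.672 hours = 24019.2 s, and t = π√(a_t³/μ).
So a_t = (μ t²/π²)^(1/3) = (42830 × (24019.2)² / π²)^(1/3) = 13579 km.
Since a_t = (r₁ + r₂)/2, r₂ = 2a_t − r₁ = 2×13579 − 4296 = 22862 km.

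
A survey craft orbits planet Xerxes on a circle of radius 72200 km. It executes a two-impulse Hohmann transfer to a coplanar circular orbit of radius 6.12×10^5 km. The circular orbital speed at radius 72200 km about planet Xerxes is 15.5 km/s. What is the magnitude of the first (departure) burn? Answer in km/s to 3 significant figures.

From the circular-orbit relation v² = μ/r at r = 72200 km: μ = v²r = (15.5)² × 72200 = 1.73460×10^7 km³/s².
Transfer-ellipse semi-major axis a_t = (r₁ + r₂)/2 = (72200 + 6.120×10^5)/2 = 3.421×10^5 km.
Circular speed at r = 72200 km: v_c = √(μ/r) = 15.500 km/s.
Transfer-orbit speed at the same r (vis-viva, a = a_t): v_t = √[μ(2/r − 1/a_t)] = 20.732 km/s.
Δv₁ = |v_t − v_c| = |20.732 − 15.500| = 5.232 km/s.

Δv₁ = 5.23 km/s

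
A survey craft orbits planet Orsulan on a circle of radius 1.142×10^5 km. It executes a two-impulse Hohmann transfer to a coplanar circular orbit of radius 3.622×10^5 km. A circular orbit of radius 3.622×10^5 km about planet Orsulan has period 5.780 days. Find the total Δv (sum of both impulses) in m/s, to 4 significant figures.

From Kepler's third law T² = 4π²r³/μ at r = 3.622×10^5 km, T = 5.780 days = 5.780 × 86400 s = 4.99392×10^5 s: μ = 4π²r³/T² = 7.52180×10^6 km³/s².
Transfer-ellipse semi-major axis a_t = (r₁ + r₂)/2 = (1.142×10^5 + 3.622×10^5)/2 = 2.382×10^5 km.
At r₁ the circular-orbit speed is v₁ = √(μ/r₁) = 8.1157 km/s.
On the transfer ellipse at r₁, v² = μ(2/r − 1/a) gives v_p = √[μ(2/r₁ − 1/a_t)] = 10.008 km/s.
First burn Δv₁ = |v_p − v₁| = 1.892 km/s.
Circular speed at r₂: v₂ = √(μ/r₂) = 4.557 km/s.
Transfer-orbit speed at r₂: v_a = √[μ(2/r₂ − 1/a_t)] = 3.155 km/s.
Second burn Δv₂ = |v₂ − v_a| = 1.402 km/s.
Δv = Δv₁ + Δv₂ = 1.892 + 1.402 = 3.294 km/s.

Δv = 3294 m/s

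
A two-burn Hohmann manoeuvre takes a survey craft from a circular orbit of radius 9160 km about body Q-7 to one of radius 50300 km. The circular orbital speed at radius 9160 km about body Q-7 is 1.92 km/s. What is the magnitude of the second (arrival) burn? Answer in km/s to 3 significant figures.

From the circular-orbit relation v² = μ/r at r = 9160 km: μ = v²r = (1.92)² × 9160 = 33767.4 km³/s².
The Hohmann ellipse has a_t = (r₁ + r₂)/2 = 29730 km.
Circular speed at r = 50300 km: v_c = √(μ/r) = 0.8193 km/s.
Vis-viva on the transfer ellipse at r = 50300 km gives v_t = √[μ(2/r − 1/a_t)] = 0.4548 km/s.
Δv₂ = |v_t − v_c| = |0.4548 − 0.8193| = 0.3645 km/s.

Δv₂ = 0.365 km/s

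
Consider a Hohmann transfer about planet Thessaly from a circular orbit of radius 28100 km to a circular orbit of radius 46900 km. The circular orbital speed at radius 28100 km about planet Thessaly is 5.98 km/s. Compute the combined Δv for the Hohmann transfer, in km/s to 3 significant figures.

From the circular-orbit relation v² = μ/r at r = 28100 km: μ = v²r = (5.98)² × 28100 = 1.00487×10^6 km³/s².
Semi-major axis of the transfer orbit: a_t = (28100 + 46900)/2 = 37500 km.
Circular speed at r₁: v₁ = √(μ/r₁) = √(1.00487×10^6/28100) = 5.98000 km/s.
On the transfer ellipse at r₁, v² = μ(2/r − 1/a) gives v_p = √[μ(2/r₁ − 1/a_t)] = 6.68763 km/s.
First burn Δv₁ = |v_p − v₁| = 0.70763 km/s.
At r₂, v₂ = √(μ/r₂) = 4.62879 km/s.
Transfer-orbit speed at r₂: v_a = √[μ(2/r₂ − 1/a_t)] = 4.00687 km/s.
Second burn Δv₂ = |v₂ − v_a| = 0.62192 km/s.
Total Δv = Δv₁ + Δv₂ = 1.330 km/s.

Δv = 1.33 km/s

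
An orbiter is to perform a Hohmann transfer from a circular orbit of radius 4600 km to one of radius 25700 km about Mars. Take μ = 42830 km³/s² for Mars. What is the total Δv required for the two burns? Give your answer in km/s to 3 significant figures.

The Hohmann ellipse has a_t = (r₁ + r₂)/2 = 15150 km.
Circular speed at r₁: v₁ = √(μ/r₁) = √(42830/4600) = 3.05137 km/s.
On the transfer ellipse at r₁, vis-viva gives v_p = √[μ(2/r₁ − 1/a_t)] = 3.97425 km/s.
First burn Δv₁ = |v_p − v₁| = 0.92288 km/s.
At r₂, v₂ = √(μ/r₂) = 1.290944 km/s.
Transfer-orbit speed at r₂: v_a = √[μ(2/r₂ − 1/a_t)] = 0.7113447 km/s.
Second burn Δv₂ = |v₂ − v_a| = 0.57960 km/s.
Total Δv = Δv₁ + Δv₂ = 1.502 km/s.

Δv = 1.50 km/s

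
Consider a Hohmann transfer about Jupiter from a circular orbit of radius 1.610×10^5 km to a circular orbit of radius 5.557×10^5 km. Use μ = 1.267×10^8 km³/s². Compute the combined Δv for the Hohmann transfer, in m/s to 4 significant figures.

Semi-major axis of the transfer orbit: a_t = (1.610×10^5 + 5.557×10^5)/2 = 3.5835×10^5 km.
Circular speed at r₁: v₁ = √(μ/r₁) = √(1.267×10^8/1.610×10^5) = 28.0527 km/s.
On the transfer ellipse at r₁, vis-viva gives v_p = √[μ(2/r₁ − 1/a_t)] = 34.9335 km/s.
First burn Δv₁ = |v_p − v₁| = 6.881 km/s.
Circular speed at r₂: v₂ = √(μ/r₂) = 15.100 km/s.
Transfer-orbit speed at r₂: v_a = √[μ(2/r₂ − 1/a_t)] = 10.121 km/s.
Second burn Δv₂ = |v₂ − v_a| = 4.979 km/s.
Δv = Δv₁ + Δv₂ = 6.881 + 4.979 = 11.86 km/s.

Δv = 11860 m/s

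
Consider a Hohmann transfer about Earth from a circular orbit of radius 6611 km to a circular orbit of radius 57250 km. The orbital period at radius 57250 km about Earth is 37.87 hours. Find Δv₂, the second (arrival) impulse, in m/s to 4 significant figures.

From Kepler's third law T² = 4π²r³/μ at r = 57250 km, T = 37.87 hours = 37.87 × 3600 s = 1.36332×10^5 s: μ = 4π²r³/T² = 3.98557×10^5 km³/s².
Transfer-ellipse semi-major axis a_t = (r₁ + r₂)/2 = (6611 + 57250)/2 = 31930.5 km.
Circular speed at r = 57250 km: v_c = √(μ/r) = 2.639 km/s.
Vis-viva on the transfer ellipse at r = 57250 km gives v_t = √[μ(2/r − 1/a_t)] = 1.201 km/s.
Δv₂ = |v_t − v_c| = |1.201 − 2.639| = 1.438 km/s.

Δv₂ = 1438 m/s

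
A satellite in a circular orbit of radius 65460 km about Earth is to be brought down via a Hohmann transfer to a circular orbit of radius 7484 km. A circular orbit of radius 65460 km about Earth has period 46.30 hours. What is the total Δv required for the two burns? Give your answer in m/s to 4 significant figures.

From Kepler's third law T² = 4π²r³/μ at r = 65460 km, T = 46.30 hours = 46.30 × 3600 s = 1.6668×10^5 s: μ = 4π²r³/T² = 3.98585×10^5 km³/s².
Semi-major axis of the transfer orbit: a_t = (65460 + 7484)/2 = 36472 km.
At r₁ the circular-orbit speed is v₁ = √(μ/r₁) = 2.468 km/s.
On the transfer ellipse at r₁, vis-viva gives v_a = √[μ(2/r₁ − 1/a_t)] = 1.118 km/s.
First burn Δv₁ = |v_a − v₁| = 1.350 km/s.
Circular speed at r₂: v₂ = √(μ/r₂) = 7.298 km/s.
Transfer-orbit speed at r₂: v_p = √[μ(2/r₂ − 1/a_t)] = 9.777 km/s.
Second burn Δv₂ = |v₂ − v_p| = 2.479 km/s.
Total Δv = Δv₁ + Δv₂ = 3.829 km/s.

Δv = 3829 m/s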